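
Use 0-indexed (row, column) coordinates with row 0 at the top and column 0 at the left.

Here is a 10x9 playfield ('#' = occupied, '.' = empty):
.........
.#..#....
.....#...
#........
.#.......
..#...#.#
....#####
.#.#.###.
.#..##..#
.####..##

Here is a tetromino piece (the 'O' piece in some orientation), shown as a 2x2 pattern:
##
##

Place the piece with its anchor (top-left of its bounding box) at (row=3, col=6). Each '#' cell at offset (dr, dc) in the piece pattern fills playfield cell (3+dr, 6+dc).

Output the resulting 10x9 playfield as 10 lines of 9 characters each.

Answer: .........
.#..#....
.....#...
#.....##.
.#....##.
..#...#.#
....#####
.#.#.###.
.#..##..#
.####..##

Derivation:
Fill (3+0,6+0) = (3,6)
Fill (3+0,6+1) = (3,7)
Fill (3+1,6+0) = (4,6)
Fill (3+1,6+1) = (4,7)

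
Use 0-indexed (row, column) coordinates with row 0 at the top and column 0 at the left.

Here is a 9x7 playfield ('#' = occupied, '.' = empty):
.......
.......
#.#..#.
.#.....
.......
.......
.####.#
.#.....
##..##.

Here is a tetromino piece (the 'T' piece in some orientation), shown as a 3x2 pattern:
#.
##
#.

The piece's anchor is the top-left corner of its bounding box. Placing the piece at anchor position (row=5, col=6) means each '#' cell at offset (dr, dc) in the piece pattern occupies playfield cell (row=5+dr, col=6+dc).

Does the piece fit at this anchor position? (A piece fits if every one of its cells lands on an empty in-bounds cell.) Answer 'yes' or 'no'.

Check each piece cell at anchor (5, 6):
  offset (0,0) -> (5,6): empty -> OK
  offset (1,0) -> (6,6): occupied ('#') -> FAIL
  offset (1,1) -> (6,7): out of bounds -> FAIL
  offset (2,0) -> (7,6): empty -> OK
All cells valid: no

Answer: no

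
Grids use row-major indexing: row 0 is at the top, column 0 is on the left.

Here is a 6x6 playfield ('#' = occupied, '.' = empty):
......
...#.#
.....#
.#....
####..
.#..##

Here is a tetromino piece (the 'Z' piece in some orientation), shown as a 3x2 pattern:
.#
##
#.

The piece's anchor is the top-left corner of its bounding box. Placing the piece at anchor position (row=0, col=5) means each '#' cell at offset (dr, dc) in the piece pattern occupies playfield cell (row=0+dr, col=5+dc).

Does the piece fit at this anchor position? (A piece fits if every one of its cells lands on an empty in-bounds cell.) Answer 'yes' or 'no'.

Check each piece cell at anchor (0, 5):
  offset (0,1) -> (0,6): out of bounds -> FAIL
  offset (1,0) -> (1,5): occupied ('#') -> FAIL
  offset (1,1) -> (1,6): out of bounds -> FAIL
  offset (2,0) -> (2,5): occupied ('#') -> FAIL
All cells valid: no

Answer: no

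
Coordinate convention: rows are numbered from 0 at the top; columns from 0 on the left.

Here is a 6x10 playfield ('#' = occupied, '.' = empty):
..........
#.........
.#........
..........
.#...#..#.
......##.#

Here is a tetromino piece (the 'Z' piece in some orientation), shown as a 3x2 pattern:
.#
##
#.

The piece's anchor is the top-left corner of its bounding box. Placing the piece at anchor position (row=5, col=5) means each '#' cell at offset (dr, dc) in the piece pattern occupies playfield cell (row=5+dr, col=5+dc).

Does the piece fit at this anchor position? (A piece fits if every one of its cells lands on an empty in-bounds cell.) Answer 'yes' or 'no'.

Answer: no

Derivation:
Check each piece cell at anchor (5, 5):
  offset (0,1) -> (5,6): occupied ('#') -> FAIL
  offset (1,0) -> (6,5): out of bounds -> FAIL
  offset (1,1) -> (6,6): out of bounds -> FAIL
  offset (2,0) -> (7,5): out of bounds -> FAIL
All cells valid: no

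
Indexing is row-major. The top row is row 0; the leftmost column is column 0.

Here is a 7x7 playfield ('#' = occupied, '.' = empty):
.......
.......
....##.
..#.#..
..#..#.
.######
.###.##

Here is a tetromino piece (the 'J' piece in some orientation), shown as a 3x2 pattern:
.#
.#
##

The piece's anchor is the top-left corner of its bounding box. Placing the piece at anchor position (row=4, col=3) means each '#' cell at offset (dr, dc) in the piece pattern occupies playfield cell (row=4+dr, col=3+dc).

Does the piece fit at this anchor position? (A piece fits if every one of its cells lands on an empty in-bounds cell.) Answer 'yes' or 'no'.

Answer: no

Derivation:
Check each piece cell at anchor (4, 3):
  offset (0,1) -> (4,4): empty -> OK
  offset (1,1) -> (5,4): occupied ('#') -> FAIL
  offset (2,0) -> (6,3): occupied ('#') -> FAIL
  offset (2,1) -> (6,4): empty -> OK
All cells valid: no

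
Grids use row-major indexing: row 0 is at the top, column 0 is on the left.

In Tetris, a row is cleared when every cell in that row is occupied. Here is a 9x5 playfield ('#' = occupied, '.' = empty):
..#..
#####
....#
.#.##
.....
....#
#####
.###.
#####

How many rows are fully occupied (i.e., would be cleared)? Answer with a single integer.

Answer: 3

Derivation:
Check each row:
  row 0: 4 empty cells -> not full
  row 1: 0 empty cells -> FULL (clear)
  row 2: 4 empty cells -> not full
  row 3: 2 empty cells -> not full
  row 4: 5 empty cells -> not full
  row 5: 4 empty cells -> not full
  row 6: 0 empty cells -> FULL (clear)
  row 7: 2 empty cells -> not full
  row 8: 0 empty cells -> FULL (clear)
Total rows cleared: 3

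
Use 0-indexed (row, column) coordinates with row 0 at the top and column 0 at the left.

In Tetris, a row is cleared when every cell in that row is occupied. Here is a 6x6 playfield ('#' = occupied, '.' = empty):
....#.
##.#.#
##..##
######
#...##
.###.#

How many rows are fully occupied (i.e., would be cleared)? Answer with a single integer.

Check each row:
  row 0: 5 empty cells -> not full
  row 1: 2 empty cells -> not full
  row 2: 2 empty cells -> not full
  row 3: 0 empty cells -> FULL (clear)
  row 4: 3 empty cells -> not full
  row 5: 2 empty cells -> not full
Total rows cleared: 1

Answer: 1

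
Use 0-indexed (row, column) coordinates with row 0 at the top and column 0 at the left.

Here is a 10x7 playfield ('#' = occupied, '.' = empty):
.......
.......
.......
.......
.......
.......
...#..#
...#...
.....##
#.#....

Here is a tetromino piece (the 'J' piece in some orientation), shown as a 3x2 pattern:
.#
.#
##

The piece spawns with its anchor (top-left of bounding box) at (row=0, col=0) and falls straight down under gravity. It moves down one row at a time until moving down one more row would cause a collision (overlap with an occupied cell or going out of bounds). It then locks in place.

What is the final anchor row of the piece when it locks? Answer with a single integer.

Spawn at (row=0, col=0). Try each row:
  row 0: fits
  row 1: fits
  row 2: fits
  row 3: fits
  row 4: fits
  row 5: fits
  row 6: fits
  row 7: blocked -> lock at row 6

Answer: 6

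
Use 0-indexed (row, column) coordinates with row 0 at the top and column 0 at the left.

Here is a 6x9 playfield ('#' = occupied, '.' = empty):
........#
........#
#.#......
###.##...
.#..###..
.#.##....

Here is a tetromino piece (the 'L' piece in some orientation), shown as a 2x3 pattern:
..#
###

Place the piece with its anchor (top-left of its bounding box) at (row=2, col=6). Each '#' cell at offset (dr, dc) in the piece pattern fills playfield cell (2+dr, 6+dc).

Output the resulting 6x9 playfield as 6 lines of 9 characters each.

Fill (2+0,6+2) = (2,8)
Fill (2+1,6+0) = (3,6)
Fill (2+1,6+1) = (3,7)
Fill (2+1,6+2) = (3,8)

Answer: ........#
........#
#.#.....#
###.#####
.#..###..
.#.##....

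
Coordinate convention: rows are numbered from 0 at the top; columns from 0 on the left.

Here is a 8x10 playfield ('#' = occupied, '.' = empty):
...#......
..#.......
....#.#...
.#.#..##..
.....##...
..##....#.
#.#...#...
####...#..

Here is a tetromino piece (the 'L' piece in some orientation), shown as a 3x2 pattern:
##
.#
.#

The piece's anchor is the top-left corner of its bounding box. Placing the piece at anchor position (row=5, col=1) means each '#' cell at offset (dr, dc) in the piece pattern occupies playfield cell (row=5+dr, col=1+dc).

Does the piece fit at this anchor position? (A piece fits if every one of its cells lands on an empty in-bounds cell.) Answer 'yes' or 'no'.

Answer: no

Derivation:
Check each piece cell at anchor (5, 1):
  offset (0,0) -> (5,1): empty -> OK
  offset (0,1) -> (5,2): occupied ('#') -> FAIL
  offset (1,1) -> (6,2): occupied ('#') -> FAIL
  offset (2,1) -> (7,2): occupied ('#') -> FAIL
All cells valid: no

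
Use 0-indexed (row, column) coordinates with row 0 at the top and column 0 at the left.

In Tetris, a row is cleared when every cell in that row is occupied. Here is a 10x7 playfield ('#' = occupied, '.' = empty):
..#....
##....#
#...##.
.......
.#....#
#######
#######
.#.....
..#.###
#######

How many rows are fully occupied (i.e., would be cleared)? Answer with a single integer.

Answer: 3

Derivation:
Check each row:
  row 0: 6 empty cells -> not full
  row 1: 4 empty cells -> not full
  row 2: 4 empty cells -> not full
  row 3: 7 empty cells -> not full
  row 4: 5 empty cells -> not full
  row 5: 0 empty cells -> FULL (clear)
  row 6: 0 empty cells -> FULL (clear)
  row 7: 6 empty cells -> not full
  row 8: 3 empty cells -> not full
  row 9: 0 empty cells -> FULL (clear)
Total rows cleared: 3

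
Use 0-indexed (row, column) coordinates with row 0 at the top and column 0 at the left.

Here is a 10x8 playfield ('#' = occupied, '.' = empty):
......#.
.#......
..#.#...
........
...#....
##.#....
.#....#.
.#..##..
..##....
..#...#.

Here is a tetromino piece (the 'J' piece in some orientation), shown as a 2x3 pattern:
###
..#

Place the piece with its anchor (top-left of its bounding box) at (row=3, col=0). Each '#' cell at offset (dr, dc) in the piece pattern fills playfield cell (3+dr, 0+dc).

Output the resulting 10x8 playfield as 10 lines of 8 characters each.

Answer: ......#.
.#......
..#.#...
###.....
..##....
##.#....
.#....#.
.#..##..
..##....
..#...#.

Derivation:
Fill (3+0,0+0) = (3,0)
Fill (3+0,0+1) = (3,1)
Fill (3+0,0+2) = (3,2)
Fill (3+1,0+2) = (4,2)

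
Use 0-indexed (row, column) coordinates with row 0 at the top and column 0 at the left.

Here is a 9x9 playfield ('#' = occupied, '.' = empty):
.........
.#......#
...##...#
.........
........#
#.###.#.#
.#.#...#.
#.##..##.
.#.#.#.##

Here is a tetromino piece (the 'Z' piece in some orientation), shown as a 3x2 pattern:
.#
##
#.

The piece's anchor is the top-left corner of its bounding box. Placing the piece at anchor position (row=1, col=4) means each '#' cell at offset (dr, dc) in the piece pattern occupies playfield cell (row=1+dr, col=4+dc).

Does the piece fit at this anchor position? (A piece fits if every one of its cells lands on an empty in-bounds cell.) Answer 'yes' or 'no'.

Check each piece cell at anchor (1, 4):
  offset (0,1) -> (1,5): empty -> OK
  offset (1,0) -> (2,4): occupied ('#') -> FAIL
  offset (1,1) -> (2,5): empty -> OK
  offset (2,0) -> (3,4): empty -> OK
All cells valid: no

Answer: no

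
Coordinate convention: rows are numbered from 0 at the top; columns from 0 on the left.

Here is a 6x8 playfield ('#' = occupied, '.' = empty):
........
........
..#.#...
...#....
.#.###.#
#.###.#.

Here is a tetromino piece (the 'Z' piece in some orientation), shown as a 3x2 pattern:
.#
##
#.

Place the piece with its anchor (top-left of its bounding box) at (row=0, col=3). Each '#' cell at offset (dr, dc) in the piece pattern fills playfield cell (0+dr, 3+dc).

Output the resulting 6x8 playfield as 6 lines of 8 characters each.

Answer: ....#...
...##...
..###...
...#....
.#.###.#
#.###.#.

Derivation:
Fill (0+0,3+1) = (0,4)
Fill (0+1,3+0) = (1,3)
Fill (0+1,3+1) = (1,4)
Fill (0+2,3+0) = (2,3)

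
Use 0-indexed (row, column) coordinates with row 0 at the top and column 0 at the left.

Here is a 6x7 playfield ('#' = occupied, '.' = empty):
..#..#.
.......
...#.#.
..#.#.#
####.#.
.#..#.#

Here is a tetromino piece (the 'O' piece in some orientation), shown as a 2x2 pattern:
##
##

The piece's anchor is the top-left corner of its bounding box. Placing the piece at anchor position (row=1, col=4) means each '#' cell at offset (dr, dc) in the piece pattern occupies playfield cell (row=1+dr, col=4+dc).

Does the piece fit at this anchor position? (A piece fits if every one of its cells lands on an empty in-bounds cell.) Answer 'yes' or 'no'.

Check each piece cell at anchor (1, 4):
  offset (0,0) -> (1,4): empty -> OK
  offset (0,1) -> (1,5): empty -> OK
  offset (1,0) -> (2,4): empty -> OK
  offset (1,1) -> (2,5): occupied ('#') -> FAIL
All cells valid: no

Answer: no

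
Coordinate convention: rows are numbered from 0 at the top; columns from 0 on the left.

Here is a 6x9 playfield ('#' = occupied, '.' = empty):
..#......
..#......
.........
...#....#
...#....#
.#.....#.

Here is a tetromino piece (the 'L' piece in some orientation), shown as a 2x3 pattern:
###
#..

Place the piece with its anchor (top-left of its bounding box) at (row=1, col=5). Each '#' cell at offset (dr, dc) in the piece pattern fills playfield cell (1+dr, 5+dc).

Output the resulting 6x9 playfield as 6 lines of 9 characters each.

Fill (1+0,5+0) = (1,5)
Fill (1+0,5+1) = (1,6)
Fill (1+0,5+2) = (1,7)
Fill (1+1,5+0) = (2,5)

Answer: ..#......
..#..###.
.....#...
...#....#
...#....#
.#.....#.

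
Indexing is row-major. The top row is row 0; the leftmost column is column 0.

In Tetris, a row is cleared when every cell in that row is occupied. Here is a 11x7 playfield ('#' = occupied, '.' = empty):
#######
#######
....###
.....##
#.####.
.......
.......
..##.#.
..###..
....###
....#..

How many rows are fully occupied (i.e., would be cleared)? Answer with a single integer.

Check each row:
  row 0: 0 empty cells -> FULL (clear)
  row 1: 0 empty cells -> FULL (clear)
  row 2: 4 empty cells -> not full
  row 3: 5 empty cells -> not full
  row 4: 2 empty cells -> not full
  row 5: 7 empty cells -> not full
  row 6: 7 empty cells -> not full
  row 7: 4 empty cells -> not full
  row 8: 4 empty cells -> not full
  row 9: 4 empty cells -> not full
  row 10: 6 empty cells -> not full
Total rows cleared: 2

Answer: 2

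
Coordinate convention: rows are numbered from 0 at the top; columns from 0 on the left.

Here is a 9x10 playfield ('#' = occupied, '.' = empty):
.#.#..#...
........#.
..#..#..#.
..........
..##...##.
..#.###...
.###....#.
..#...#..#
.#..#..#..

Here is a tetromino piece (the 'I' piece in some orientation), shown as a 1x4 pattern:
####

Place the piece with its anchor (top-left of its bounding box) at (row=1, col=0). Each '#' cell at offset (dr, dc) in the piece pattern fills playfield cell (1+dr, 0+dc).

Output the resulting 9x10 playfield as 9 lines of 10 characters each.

Answer: .#.#..#...
####....#.
..#..#..#.
..........
..##...##.
..#.###...
.###....#.
..#...#..#
.#..#..#..

Derivation:
Fill (1+0,0+0) = (1,0)
Fill (1+0,0+1) = (1,1)
Fill (1+0,0+2) = (1,2)
Fill (1+0,0+3) = (1,3)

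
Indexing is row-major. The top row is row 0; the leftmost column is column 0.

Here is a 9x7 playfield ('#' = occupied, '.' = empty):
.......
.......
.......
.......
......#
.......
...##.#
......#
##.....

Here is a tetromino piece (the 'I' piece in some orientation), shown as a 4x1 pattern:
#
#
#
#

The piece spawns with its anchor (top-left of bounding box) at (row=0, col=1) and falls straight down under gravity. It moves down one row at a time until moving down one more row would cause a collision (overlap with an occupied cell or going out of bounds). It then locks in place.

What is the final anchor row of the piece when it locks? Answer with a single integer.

Answer: 4

Derivation:
Spawn at (row=0, col=1). Try each row:
  row 0: fits
  row 1: fits
  row 2: fits
  row 3: fits
  row 4: fits
  row 5: blocked -> lock at row 4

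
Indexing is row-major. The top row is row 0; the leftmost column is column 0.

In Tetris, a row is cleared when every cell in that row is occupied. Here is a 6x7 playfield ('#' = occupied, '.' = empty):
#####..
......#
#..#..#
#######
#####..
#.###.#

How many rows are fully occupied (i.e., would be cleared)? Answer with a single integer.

Check each row:
  row 0: 2 empty cells -> not full
  row 1: 6 empty cells -> not full
  row 2: 4 empty cells -> not full
  row 3: 0 empty cells -> FULL (clear)
  row 4: 2 empty cells -> not full
  row 5: 2 empty cells -> not full
Total rows cleared: 1

Answer: 1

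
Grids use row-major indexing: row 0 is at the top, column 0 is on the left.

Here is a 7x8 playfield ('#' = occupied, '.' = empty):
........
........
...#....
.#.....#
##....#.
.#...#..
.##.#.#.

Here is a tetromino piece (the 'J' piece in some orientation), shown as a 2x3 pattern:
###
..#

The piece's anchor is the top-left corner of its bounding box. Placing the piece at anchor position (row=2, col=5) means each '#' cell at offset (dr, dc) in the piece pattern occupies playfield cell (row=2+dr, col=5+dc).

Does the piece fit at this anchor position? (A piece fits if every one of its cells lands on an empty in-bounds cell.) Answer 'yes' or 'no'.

Check each piece cell at anchor (2, 5):
  offset (0,0) -> (2,5): empty -> OK
  offset (0,1) -> (2,6): empty -> OK
  offset (0,2) -> (2,7): empty -> OK
  offset (1,2) -> (3,7): occupied ('#') -> FAIL
All cells valid: no

Answer: no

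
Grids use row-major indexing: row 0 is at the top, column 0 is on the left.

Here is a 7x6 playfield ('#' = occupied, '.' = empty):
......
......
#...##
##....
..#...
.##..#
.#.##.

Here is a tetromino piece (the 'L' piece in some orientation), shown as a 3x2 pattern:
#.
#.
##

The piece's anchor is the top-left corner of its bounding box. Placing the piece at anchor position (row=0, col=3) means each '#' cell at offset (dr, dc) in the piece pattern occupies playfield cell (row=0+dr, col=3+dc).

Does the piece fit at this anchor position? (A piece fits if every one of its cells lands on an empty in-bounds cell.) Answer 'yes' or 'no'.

Check each piece cell at anchor (0, 3):
  offset (0,0) -> (0,3): empty -> OK
  offset (1,0) -> (1,3): empty -> OK
  offset (2,0) -> (2,3): empty -> OK
  offset (2,1) -> (2,4): occupied ('#') -> FAIL
All cells valid: no

Answer: no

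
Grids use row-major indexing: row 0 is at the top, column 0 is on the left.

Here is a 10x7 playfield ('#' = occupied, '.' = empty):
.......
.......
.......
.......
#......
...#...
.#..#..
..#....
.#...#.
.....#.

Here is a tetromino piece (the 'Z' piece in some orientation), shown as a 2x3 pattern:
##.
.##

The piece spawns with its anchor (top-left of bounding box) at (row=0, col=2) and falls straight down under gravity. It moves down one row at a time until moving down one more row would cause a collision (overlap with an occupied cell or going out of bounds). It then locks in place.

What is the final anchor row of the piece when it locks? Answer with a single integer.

Answer: 3

Derivation:
Spawn at (row=0, col=2). Try each row:
  row 0: fits
  row 1: fits
  row 2: fits
  row 3: fits
  row 4: blocked -> lock at row 3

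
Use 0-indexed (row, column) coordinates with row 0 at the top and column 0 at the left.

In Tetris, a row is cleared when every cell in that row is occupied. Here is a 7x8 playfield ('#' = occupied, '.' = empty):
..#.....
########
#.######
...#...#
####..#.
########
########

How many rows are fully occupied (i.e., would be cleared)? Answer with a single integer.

Check each row:
  row 0: 7 empty cells -> not full
  row 1: 0 empty cells -> FULL (clear)
  row 2: 1 empty cell -> not full
  row 3: 6 empty cells -> not full
  row 4: 3 empty cells -> not full
  row 5: 0 empty cells -> FULL (clear)
  row 6: 0 empty cells -> FULL (clear)
Total rows cleared: 3

Answer: 3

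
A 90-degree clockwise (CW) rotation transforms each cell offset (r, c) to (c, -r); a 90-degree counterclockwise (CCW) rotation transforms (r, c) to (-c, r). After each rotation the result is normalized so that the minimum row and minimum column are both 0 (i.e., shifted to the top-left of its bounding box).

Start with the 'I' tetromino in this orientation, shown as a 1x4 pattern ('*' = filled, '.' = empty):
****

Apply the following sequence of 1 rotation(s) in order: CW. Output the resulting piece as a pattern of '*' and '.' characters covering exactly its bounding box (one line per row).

Answer: *
*
*
*

Derivation:
Start:
****
After rotation 1 (CW):
*
*
*
*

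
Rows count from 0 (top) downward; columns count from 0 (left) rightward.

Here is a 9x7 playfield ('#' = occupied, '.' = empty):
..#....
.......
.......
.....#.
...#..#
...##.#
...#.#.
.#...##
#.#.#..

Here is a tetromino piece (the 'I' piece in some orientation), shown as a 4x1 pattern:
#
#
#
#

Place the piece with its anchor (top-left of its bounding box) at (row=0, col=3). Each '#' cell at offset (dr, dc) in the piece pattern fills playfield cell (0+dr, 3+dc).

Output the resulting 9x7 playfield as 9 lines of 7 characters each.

Fill (0+0,3+0) = (0,3)
Fill (0+1,3+0) = (1,3)
Fill (0+2,3+0) = (2,3)
Fill (0+3,3+0) = (3,3)

Answer: ..##...
...#...
...#...
...#.#.
...#..#
...##.#
...#.#.
.#...##
#.#.#..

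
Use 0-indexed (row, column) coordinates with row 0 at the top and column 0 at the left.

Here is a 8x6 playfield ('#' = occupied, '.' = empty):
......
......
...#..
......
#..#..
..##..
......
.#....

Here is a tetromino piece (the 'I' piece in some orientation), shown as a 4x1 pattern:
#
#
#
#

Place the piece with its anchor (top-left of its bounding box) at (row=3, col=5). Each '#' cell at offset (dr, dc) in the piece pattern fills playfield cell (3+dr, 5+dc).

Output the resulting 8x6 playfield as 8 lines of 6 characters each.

Fill (3+0,5+0) = (3,5)
Fill (3+1,5+0) = (4,5)
Fill (3+2,5+0) = (5,5)
Fill (3+3,5+0) = (6,5)

Answer: ......
......
...#..
.....#
#..#.#
..##.#
.....#
.#....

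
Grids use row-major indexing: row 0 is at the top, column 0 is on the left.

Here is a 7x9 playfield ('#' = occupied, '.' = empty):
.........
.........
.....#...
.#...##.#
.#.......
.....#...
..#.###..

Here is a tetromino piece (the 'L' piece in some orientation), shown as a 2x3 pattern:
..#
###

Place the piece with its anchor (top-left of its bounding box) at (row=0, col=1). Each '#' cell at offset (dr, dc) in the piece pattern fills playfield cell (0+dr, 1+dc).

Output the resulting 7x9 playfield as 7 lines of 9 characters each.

Fill (0+0,1+2) = (0,3)
Fill (0+1,1+0) = (1,1)
Fill (0+1,1+1) = (1,2)
Fill (0+1,1+2) = (1,3)

Answer: ...#.....
.###.....
.....#...
.#...##.#
.#.......
.....#...
..#.###..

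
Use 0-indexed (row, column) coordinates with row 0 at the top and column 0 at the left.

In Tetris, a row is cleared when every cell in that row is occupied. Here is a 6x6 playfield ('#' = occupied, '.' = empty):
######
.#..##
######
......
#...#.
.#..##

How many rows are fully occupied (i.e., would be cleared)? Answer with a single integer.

Check each row:
  row 0: 0 empty cells -> FULL (clear)
  row 1: 3 empty cells -> not full
  row 2: 0 empty cells -> FULL (clear)
  row 3: 6 empty cells -> not full
  row 4: 4 empty cells -> not full
  row 5: 3 empty cells -> not full
Total rows cleared: 2

Answer: 2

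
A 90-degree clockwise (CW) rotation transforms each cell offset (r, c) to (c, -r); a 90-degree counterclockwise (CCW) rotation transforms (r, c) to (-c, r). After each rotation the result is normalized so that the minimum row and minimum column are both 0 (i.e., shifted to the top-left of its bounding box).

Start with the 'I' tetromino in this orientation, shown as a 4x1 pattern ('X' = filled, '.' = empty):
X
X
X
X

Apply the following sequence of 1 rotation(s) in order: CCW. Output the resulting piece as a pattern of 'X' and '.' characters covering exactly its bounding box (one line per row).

Start:
X
X
X
X
After rotation 1 (CCW):
XXXX

Answer: XXXX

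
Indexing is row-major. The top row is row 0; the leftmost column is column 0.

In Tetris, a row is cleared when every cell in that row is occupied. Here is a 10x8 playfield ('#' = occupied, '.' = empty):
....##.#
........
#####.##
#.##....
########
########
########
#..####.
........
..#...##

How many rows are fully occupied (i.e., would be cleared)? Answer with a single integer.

Answer: 3

Derivation:
Check each row:
  row 0: 5 empty cells -> not full
  row 1: 8 empty cells -> not full
  row 2: 1 empty cell -> not full
  row 3: 5 empty cells -> not full
  row 4: 0 empty cells -> FULL (clear)
  row 5: 0 empty cells -> FULL (clear)
  row 6: 0 empty cells -> FULL (clear)
  row 7: 3 empty cells -> not full
  row 8: 8 empty cells -> not full
  row 9: 5 empty cells -> not full
Total rows cleared: 3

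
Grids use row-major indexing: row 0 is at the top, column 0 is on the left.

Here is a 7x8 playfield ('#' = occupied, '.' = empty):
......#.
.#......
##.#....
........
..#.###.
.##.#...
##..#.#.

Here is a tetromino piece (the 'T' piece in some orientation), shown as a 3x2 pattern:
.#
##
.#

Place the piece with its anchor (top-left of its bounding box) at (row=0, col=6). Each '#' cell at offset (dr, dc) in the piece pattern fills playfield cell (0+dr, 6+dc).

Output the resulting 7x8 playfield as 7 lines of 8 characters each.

Answer: ......##
.#....##
##.#...#
........
..#.###.
.##.#...
##..#.#.

Derivation:
Fill (0+0,6+1) = (0,7)
Fill (0+1,6+0) = (1,6)
Fill (0+1,6+1) = (1,7)
Fill (0+2,6+1) = (2,7)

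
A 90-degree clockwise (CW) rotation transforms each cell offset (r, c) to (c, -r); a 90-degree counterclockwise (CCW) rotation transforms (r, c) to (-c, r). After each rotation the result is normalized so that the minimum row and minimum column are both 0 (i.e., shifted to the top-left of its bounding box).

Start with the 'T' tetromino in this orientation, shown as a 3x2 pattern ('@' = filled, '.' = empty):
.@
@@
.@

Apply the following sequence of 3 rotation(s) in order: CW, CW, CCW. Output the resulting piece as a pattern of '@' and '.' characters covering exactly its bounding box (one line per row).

Answer: .@.
@@@

Derivation:
Start:
.@
@@
.@
After rotation 1 (CW):
.@.
@@@
After rotation 2 (CW):
@.
@@
@.
After rotation 3 (CCW):
.@.
@@@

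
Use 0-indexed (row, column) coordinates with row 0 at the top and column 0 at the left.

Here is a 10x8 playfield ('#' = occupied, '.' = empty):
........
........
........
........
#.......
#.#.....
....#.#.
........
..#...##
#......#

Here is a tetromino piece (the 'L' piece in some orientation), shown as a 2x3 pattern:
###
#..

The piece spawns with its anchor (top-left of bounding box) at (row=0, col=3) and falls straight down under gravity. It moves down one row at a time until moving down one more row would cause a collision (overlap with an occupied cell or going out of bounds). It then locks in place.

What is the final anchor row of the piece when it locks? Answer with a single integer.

Answer: 5

Derivation:
Spawn at (row=0, col=3). Try each row:
  row 0: fits
  row 1: fits
  row 2: fits
  row 3: fits
  row 4: fits
  row 5: fits
  row 6: blocked -> lock at row 5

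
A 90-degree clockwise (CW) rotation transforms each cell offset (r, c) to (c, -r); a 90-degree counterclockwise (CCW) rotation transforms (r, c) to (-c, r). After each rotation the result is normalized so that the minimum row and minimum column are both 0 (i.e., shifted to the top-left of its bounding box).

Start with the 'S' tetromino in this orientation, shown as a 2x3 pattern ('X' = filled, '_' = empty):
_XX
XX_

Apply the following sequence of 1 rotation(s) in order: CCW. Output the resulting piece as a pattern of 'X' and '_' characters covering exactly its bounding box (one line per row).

Answer: X_
XX
_X

Derivation:
Start:
_XX
XX_
After rotation 1 (CCW):
X_
XX
_X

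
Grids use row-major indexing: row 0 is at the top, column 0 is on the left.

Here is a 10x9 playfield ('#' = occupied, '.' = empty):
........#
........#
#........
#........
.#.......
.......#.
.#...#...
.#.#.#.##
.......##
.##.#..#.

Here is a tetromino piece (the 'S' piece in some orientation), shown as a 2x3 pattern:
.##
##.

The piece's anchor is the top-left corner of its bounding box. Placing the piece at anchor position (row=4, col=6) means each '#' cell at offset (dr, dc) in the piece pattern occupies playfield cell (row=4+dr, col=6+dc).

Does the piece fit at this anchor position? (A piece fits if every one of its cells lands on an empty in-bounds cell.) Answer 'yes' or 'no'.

Answer: no

Derivation:
Check each piece cell at anchor (4, 6):
  offset (0,1) -> (4,7): empty -> OK
  offset (0,2) -> (4,8): empty -> OK
  offset (1,0) -> (5,6): empty -> OK
  offset (1,1) -> (5,7): occupied ('#') -> FAIL
All cells valid: no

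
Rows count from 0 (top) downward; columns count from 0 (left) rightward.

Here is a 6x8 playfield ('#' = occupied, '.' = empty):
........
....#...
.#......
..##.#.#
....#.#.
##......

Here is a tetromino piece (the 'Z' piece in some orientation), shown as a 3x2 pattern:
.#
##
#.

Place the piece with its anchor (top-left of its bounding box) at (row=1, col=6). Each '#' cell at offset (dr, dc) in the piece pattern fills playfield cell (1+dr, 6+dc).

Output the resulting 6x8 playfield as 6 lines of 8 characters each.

Answer: ........
....#..#
.#....##
..##.###
....#.#.
##......

Derivation:
Fill (1+0,6+1) = (1,7)
Fill (1+1,6+0) = (2,6)
Fill (1+1,6+1) = (2,7)
Fill (1+2,6+0) = (3,6)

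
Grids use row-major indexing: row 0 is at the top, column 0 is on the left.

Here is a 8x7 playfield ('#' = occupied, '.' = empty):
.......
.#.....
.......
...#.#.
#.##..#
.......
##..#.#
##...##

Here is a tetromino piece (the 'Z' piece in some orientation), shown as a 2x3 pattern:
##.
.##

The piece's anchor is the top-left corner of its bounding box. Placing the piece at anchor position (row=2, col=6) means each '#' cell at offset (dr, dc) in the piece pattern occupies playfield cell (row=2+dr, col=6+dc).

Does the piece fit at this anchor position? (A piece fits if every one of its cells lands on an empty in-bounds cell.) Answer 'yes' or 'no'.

Check each piece cell at anchor (2, 6):
  offset (0,0) -> (2,6): empty -> OK
  offset (0,1) -> (2,7): out of bounds -> FAIL
  offset (1,1) -> (3,7): out of bounds -> FAIL
  offset (1,2) -> (3,8): out of bounds -> FAIL
All cells valid: no

Answer: no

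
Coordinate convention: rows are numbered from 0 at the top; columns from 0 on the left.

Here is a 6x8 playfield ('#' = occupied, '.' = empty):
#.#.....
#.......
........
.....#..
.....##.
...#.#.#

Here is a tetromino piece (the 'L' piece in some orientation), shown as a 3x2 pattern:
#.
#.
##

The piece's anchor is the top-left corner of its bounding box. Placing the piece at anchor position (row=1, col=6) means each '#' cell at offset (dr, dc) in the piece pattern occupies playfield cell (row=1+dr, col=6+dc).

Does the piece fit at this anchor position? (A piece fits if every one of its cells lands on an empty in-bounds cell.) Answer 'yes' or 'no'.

Answer: yes

Derivation:
Check each piece cell at anchor (1, 6):
  offset (0,0) -> (1,6): empty -> OK
  offset (1,0) -> (2,6): empty -> OK
  offset (2,0) -> (3,6): empty -> OK
  offset (2,1) -> (3,7): empty -> OK
All cells valid: yes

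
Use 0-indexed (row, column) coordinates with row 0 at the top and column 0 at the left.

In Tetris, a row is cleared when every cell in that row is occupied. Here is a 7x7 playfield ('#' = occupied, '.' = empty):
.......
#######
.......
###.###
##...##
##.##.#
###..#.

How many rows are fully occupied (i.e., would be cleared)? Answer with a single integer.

Answer: 1

Derivation:
Check each row:
  row 0: 7 empty cells -> not full
  row 1: 0 empty cells -> FULL (clear)
  row 2: 7 empty cells -> not full
  row 3: 1 empty cell -> not full
  row 4: 3 empty cells -> not full
  row 5: 2 empty cells -> not full
  row 6: 3 empty cells -> not full
Total rows cleared: 1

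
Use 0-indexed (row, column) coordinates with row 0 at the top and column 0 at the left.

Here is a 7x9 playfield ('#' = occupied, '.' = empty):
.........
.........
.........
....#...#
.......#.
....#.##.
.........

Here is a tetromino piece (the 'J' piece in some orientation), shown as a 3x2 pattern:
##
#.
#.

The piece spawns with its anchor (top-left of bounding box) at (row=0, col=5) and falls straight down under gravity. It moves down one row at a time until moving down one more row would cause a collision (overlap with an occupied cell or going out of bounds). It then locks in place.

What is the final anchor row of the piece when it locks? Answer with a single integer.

Answer: 4

Derivation:
Spawn at (row=0, col=5). Try each row:
  row 0: fits
  row 1: fits
  row 2: fits
  row 3: fits
  row 4: fits
  row 5: blocked -> lock at row 4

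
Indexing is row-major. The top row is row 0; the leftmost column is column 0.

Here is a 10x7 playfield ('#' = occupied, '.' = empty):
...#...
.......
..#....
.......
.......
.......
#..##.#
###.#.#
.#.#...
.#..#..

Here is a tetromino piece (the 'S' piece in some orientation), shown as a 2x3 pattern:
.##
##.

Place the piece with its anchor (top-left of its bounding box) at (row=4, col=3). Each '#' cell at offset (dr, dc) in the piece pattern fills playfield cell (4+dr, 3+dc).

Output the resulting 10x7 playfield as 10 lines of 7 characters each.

Fill (4+0,3+1) = (4,4)
Fill (4+0,3+2) = (4,5)
Fill (4+1,3+0) = (5,3)
Fill (4+1,3+1) = (5,4)

Answer: ...#...
.......
..#....
.......
....##.
...##..
#..##.#
###.#.#
.#.#...
.#..#..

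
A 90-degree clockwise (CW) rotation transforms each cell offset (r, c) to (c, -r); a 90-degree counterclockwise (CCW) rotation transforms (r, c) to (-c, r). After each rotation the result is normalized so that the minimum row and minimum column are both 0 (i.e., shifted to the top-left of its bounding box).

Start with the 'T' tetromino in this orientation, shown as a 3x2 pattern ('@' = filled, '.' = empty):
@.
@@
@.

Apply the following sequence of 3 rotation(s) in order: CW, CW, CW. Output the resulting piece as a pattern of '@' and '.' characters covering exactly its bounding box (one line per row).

Answer: .@.
@@@

Derivation:
Start:
@.
@@
@.
After rotation 1 (CW):
@@@
.@.
After rotation 2 (CW):
.@
@@
.@
After rotation 3 (CW):
.@.
@@@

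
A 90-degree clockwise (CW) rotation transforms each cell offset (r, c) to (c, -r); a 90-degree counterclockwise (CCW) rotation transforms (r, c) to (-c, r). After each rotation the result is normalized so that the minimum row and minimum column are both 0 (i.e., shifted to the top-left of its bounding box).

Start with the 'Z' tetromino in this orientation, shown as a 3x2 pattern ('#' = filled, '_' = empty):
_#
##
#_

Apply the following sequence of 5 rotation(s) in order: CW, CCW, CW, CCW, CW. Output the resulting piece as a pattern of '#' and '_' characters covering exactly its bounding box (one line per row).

Answer: ##_
_##

Derivation:
Start:
_#
##
#_
After rotation 1 (CW):
##_
_##
After rotation 2 (CCW):
_#
##
#_
After rotation 3 (CW):
##_
_##
After rotation 4 (CCW):
_#
##
#_
After rotation 5 (CW):
##_
_##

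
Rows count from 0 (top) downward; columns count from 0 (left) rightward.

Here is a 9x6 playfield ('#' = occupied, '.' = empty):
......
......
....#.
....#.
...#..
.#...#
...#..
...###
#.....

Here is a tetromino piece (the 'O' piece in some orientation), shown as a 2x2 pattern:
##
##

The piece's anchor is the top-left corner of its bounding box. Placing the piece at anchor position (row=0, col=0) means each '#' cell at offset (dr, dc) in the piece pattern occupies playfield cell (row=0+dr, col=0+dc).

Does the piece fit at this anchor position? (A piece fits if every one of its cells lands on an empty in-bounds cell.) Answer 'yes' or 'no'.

Answer: yes

Derivation:
Check each piece cell at anchor (0, 0):
  offset (0,0) -> (0,0): empty -> OK
  offset (0,1) -> (0,1): empty -> OK
  offset (1,0) -> (1,0): empty -> OK
  offset (1,1) -> (1,1): empty -> OK
All cells valid: yes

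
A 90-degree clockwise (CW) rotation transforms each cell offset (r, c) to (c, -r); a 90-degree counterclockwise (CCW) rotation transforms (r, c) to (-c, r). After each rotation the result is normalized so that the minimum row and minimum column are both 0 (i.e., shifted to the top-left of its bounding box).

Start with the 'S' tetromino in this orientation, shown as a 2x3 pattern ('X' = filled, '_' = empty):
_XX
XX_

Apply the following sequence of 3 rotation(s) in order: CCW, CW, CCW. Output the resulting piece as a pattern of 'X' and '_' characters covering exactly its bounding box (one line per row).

Answer: X_
XX
_X

Derivation:
Start:
_XX
XX_
After rotation 1 (CCW):
X_
XX
_X
After rotation 2 (CW):
_XX
XX_
After rotation 3 (CCW):
X_
XX
_X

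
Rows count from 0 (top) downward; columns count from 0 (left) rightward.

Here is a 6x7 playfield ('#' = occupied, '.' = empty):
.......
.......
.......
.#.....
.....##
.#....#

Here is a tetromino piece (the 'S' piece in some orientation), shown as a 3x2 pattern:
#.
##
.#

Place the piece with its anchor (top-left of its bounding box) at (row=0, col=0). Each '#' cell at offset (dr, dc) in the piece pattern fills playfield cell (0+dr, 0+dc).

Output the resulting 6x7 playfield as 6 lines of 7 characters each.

Fill (0+0,0+0) = (0,0)
Fill (0+1,0+0) = (1,0)
Fill (0+1,0+1) = (1,1)
Fill (0+2,0+1) = (2,1)

Answer: #......
##.....
.#.....
.#.....
.....##
.#....#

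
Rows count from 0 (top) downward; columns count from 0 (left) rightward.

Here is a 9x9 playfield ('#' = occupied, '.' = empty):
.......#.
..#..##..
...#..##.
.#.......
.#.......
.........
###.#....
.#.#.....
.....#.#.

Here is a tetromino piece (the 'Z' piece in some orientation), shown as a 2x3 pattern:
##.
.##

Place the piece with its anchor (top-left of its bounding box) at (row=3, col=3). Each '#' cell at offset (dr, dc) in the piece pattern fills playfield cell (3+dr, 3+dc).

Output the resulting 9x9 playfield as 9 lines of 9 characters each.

Fill (3+0,3+0) = (3,3)
Fill (3+0,3+1) = (3,4)
Fill (3+1,3+1) = (4,4)
Fill (3+1,3+2) = (4,5)

Answer: .......#.
..#..##..
...#..##.
.#.##....
.#..##...
.........
###.#....
.#.#.....
.....#.#.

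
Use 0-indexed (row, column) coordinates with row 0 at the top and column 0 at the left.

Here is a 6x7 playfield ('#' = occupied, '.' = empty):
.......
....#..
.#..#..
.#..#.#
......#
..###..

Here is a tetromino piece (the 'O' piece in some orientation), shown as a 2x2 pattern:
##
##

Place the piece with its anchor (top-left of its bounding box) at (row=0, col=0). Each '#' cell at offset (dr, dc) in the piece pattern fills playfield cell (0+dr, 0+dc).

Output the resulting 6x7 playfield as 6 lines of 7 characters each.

Answer: ##.....
##..#..
.#..#..
.#..#.#
......#
..###..

Derivation:
Fill (0+0,0+0) = (0,0)
Fill (0+0,0+1) = (0,1)
Fill (0+1,0+0) = (1,0)
Fill (0+1,0+1) = (1,1)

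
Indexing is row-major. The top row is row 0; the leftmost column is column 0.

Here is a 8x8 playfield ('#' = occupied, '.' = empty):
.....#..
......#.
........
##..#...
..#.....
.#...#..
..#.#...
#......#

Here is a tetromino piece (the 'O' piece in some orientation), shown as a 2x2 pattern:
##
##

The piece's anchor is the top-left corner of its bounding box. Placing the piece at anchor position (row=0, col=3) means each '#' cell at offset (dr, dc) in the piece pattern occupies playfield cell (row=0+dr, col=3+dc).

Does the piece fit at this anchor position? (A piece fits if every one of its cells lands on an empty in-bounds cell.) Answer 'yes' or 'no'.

Answer: yes

Derivation:
Check each piece cell at anchor (0, 3):
  offset (0,0) -> (0,3): empty -> OK
  offset (0,1) -> (0,4): empty -> OK
  offset (1,0) -> (1,3): empty -> OK
  offset (1,1) -> (1,4): empty -> OK
All cells valid: yes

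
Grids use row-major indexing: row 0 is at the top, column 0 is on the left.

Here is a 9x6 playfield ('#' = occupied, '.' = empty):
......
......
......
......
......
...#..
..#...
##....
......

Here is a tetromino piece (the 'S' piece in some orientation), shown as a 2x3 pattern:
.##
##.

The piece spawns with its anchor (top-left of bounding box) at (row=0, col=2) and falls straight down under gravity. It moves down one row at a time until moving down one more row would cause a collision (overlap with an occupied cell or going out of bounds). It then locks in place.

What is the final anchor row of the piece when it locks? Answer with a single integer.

Spawn at (row=0, col=2). Try each row:
  row 0: fits
  row 1: fits
  row 2: fits
  row 3: fits
  row 4: blocked -> lock at row 3

Answer: 3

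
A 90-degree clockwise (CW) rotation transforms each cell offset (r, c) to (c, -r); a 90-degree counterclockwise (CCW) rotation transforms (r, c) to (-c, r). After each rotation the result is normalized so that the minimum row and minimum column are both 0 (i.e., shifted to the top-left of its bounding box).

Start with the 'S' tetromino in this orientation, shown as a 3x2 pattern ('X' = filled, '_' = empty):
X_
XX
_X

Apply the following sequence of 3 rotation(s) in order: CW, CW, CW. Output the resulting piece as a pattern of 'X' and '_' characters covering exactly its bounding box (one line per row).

Start:
X_
XX
_X
After rotation 1 (CW):
_XX
XX_
After rotation 2 (CW):
X_
XX
_X
After rotation 3 (CW):
_XX
XX_

Answer: _XX
XX_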